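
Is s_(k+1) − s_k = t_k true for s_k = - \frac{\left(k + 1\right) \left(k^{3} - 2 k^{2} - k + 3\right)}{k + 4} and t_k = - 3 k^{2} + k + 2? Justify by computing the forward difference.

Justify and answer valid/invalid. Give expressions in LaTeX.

Invalid: residual \frac{3 \left(2 k^{3} + 13 k^{2} - 5 k - 11\right)}{k^{2} + 9 k + 20} ≠ 0.

s_(k+1) = (-k**4 - 3*k**3 + 3*k - 2)/(k + 5)
s_(k+1) − s_k = (-3*k**4 - 20*k**3 - 10*k**2 + 23*k + 7)/(k**2 + 9*k + 20)
(s_(k+1) − s_k) − t_k = 3*(2*k**3 + 13*k**2 - 5*k - 11)/(k**2 + 9*k + 20)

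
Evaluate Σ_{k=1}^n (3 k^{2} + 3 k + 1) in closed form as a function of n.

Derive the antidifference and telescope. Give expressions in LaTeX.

S(n) = n \left(n^{2} + 3 n + 3\right)

r(k) = (3*k**2 + 9*k + 7)/(3*k**2 + 3*k + 1) after simplifying.
So A=1 and B=1, with C=k**2 + k + 1/3.
Need (1)·f(k+1) − (1)·f(k) = k**2 + k + 1/3.
Degrees (0,0,2) ⇒ d ≤ 3.
Solving with deg f ≤ 3: f(k) = k**3/3.
So s_k = (B(k−1)f/C)·t_k = (k**3/(3*k**2 + 3*k + 1))·t_k = k**3.
Verify: -k**3 + (k + 1)**3 matches t_k.
Σ_(k=1)^n t_k = s_(n+1) − s_(1) = (n**3 + 3*n**2 + 3*n + 1) − (1), i.e. n*(n**2 + 3*n + 3).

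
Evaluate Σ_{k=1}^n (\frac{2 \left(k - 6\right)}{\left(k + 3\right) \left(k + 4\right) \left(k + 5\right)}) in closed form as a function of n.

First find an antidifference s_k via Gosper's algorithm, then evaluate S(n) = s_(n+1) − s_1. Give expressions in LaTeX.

Ratio r(k) = (k - 5)*(k + 3)/((k - 6)*(k + 6)).
Gosper form: A/B · C(k+1)/C(k) with A=k + 3, B=k + 6, C=k - 6.
Solve (k + 3)·f(k+1) − (k + 5)·f(k) = k - 6.
From deg A=1, deg B=1, deg C=1: d=2.
Coefficient equations give f(k) = -k*(k + 15)/8.
R(k) = B(k−1)·f(k)/C(k) = -k*(k + 5)*(k + 15)/(8*(k - 6)); s_k = R·t_k = k*(-k - 15)/(4*(k + 3)*(k + 4)).
s_(k+1) − s_k = 2*(k - 6)/(k**3 + 12*k**2 + 47*k + 60) = t_k.
Σ_(k=1)^n t_k = s_(n+1) − s_(1) = ((-n**2 - 17*n - 16)/(4*(n**2 + 9*n + 20))) − (-1/5), i.e. n*(-n - 49)/(20*(n**2 + 9*n + 20)).

S(n) = \frac{n \left(- n - 49\right)}{20 \left(n^{2} + 9 n + 20\right)}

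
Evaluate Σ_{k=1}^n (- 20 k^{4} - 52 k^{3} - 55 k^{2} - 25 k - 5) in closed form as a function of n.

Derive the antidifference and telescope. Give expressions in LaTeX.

r(k) = (20*k**4 + 132*k**3 + 331*k**2 + 371*k + 157)/(20*k**4 + 52*k**3 + 55*k**2 + 25*k + 5) after simplifying.
A = 1, B = 1, C = k**4 + 13*k**3/5 + 11*k**2/4 + 5*k/4 + 1/4.
Need (1)·f(k+1) − (1)·f(k) = k**4 + 13*k**3/5 + 11*k**2/4 + 5*k/4 + 1/4.
Bound: deg f ≤ 5.
A polynomial solution: f(k) = k*(4*k**4 + 3*k**3 - k**2 - 2*k + 1)/20.
So s_k = (B(k−1)f/C)·t_k = (k*(4*k**4 + 3*k**3 - k**2 - 2*k + 1)/(20*k**4 + 52*k**3 + 55*k**2 + 25*k + 5))·t_k = k*(-4*k**4 - 3*k**3 + k**2 + 2*k - 1).
Check: Δs_k = -20*k**4 - 52*k**3 - 55*k**2 - 25*k - 5. ✓
Evaluate: s_(n+1) = -4*n**5 - 23*n**4 - 51*n**3 - 53*n**2 - 26*n - 5; subtract s_(1) = -5 ⇒ S(n) = n*(-4*n**4 - 23*n**3 - 51*n**2 - 53*n - 26).

S(n) = n \left(- 4 n^{4} - 23 n^{3} - 51 n^{2} - 53 n - 26\right)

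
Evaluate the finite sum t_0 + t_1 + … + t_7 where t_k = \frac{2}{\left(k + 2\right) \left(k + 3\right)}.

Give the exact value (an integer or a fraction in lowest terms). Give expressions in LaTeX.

Σ = 4/5

Ratio r(k) = (k + 2)/(k + 4).
Normal form (A,B,C) = (k + 2, k + 4, 1).
Set up (k + 2)·f(k+1) − (k + 3)·f(k) − (1) = 0.
d = 1 from the (1,1,0) case.
Coefficient equations give f(k) = k/2.
Get s_k = R·t_k = k/(k + 2) with R(k) = B(k−1)f(k)/C(k) = k*(k + 3)/2.
s_(k+1) − s_k = 2/(k**2 + 5*k + 6) = t_k.
Σ_(k=0)^(7) t_k = s_(8) − s_(0) = 4/5 − (0) = 4/5.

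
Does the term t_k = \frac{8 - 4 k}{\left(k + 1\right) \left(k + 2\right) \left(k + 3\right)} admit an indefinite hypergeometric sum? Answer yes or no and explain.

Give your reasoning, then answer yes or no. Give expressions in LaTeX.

Yes. s_k = \frac{k \left(k + 7\right)}{\left(k + 1\right) \left(k + 2\right)}.

r(k) = (k - 1)*(k + 1)/((k - 2)*(k + 4)) after simplifying.
So A=k + 1 and B=k + 4, with C=k - 2.
f must satisfy (k + 1)·f(k+1) − (k + 3)·f(k) = k - 2.
From deg A=1, deg B=1, deg C=1: d=2.
A polynomial solution: f(k) = -k*(k + 7)/4.
Certificate R = B(k−1)f/C = -k*(k + 3)*(k + 7)/(4*(k - 2)) gives s_k = k*(k + 7)/((k + 1)*(k + 2)).
Δs = 4*(2 - k)/(k**3 + 6*k**2 + 11*k + 6), as required.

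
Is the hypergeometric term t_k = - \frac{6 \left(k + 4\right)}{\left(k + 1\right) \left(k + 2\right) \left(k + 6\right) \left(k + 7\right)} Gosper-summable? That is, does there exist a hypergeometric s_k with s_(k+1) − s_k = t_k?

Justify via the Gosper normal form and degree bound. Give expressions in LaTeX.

Ratio r(k) = (k + 1)*(k + 5)*(k + 6)/((k + 3)*(k + 4)*(k + 8)).
Gosper form: A/B · C(k+1)/C(k) with A=k + 1, B=k + 8, C=k**4 + 16*k**3 + 95*k**2 + 248*k + 240.
Need (k + 1)·f(k+1) − (k + 7)·f(k) = k**4 + 16*k**3 + 95*k**2 + 248*k + 240.
Bound: deg f ≤ 6.
Solving with deg f ≤ 6: f(k) = k*(k + 2)*(k + 3)*(k + 4)*(k + 5)*(k + 7)/12.
So s_k = (B(k−1)f/C)·t_k = (k*(k + 2)*(k + 7)**2/(12*(k + 4)))·t_k = k*(-k - 7)/(2*(k**2 + 7*k + 6)).
Δs = 6*(-k - 4)/(k**4 + 16*k**3 + 83*k**2 + 152*k + 84), as required.

Yes. s_k = \frac{k \left(- k - 7\right)}{2 \left(k^{2} + 7 k + 6\right)}.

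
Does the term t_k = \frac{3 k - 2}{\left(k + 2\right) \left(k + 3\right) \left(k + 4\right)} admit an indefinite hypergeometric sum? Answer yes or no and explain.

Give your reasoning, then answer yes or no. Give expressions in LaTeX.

Yes. s_k = \frac{k \left(k - 4\right)}{3 \left(k + 2\right) \left(k + 3\right)}.

Ratio r(k) = (k + 2)*(3*k + 1)/((k + 5)*(3*k - 2)).
Normal form (A,B,C) = (k + 2, k + 5, k - 2/3).
Solve (k + 2)·f(k+1) − (k + 4)·f(k) = k - 2/3.
d = 2 from the (1,1,1) case.
Solve for f: f(k) = k*(k - 4)/9 (degree 2 ≤ 2).
R(k) = B(k−1)·f(k)/C(k) = k*(k - 4)*(k + 4)/(3*(3*k - 2)); s_k = R·t_k = k*(k - 4)/(3*(k + 2)*(k + 3)).
Δs = (3*k - 2)/(k**3 + 9*k**2 + 26*k + 24), as required.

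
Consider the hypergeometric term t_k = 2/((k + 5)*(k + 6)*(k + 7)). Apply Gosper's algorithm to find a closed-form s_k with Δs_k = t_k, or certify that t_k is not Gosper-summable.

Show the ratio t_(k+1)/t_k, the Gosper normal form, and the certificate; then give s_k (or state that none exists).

s_k = k*(k + 11)/(30*(k + 5)*(k + 6))

Step 1: r(k) = (k + 5)/(k + 8).
So A=k + 5 and B=k + 8, with C=1.
Key eq: (k + 5)·f(k+1) = (k + 7)·f(k) + (1).
d = 2 from the (1,1,0) case.
Solving with deg f ≤ 2: f(k) = k*(k + 11)/60.
Certificate R = B(k−1)f/C = k*(k + 7)*(k + 11)/60 gives s_k = k*(k + 11)/(30*(k + 5)*(k + 6)).
Δs = 2/(k**3 + 18*k**2 + 107*k + 210), as required.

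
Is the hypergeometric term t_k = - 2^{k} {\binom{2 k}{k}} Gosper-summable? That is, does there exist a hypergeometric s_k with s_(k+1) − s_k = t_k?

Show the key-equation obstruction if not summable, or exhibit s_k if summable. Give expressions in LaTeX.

The ratio is 4*(2*k + 1)/(k + 1).
Factor: A=8*k + 4; B=k + 1; C=1.
Solve (8*k + 4)·f(k+1) − (k)·f(k) = 1.
From deg A=1, deg B=1, deg C=0: d=-1.
deg f ≤ -1 is impossible — no certificate.

No — negative degree bound, so no certificate f.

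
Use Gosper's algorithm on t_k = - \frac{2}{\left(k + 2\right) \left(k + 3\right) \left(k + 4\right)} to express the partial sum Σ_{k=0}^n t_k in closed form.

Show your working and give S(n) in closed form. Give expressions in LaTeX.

S(n) = \frac{- n^{2} - 7 n - 6}{6 \left(n^{2} + 7 n + 12\right)}

Compute t_(k+1)/t_k: get (k + 2)/(k + 5).
Take A(k)=k + 2, B(k)=k + 5, C(k)=1.
Key eq: (k + 2)·f(k+1) = (k + 4)·f(k) + (1).
deg f ≤ 2 (via 1,1,0).
Solve for f: f(k) = k*(k + 5)/12 (degree 2 ≤ 2).
Certificate R = B(k−1)f/C = k*(k + 4)*(k + 5)/12 gives s_k = k*(-k - 5)/(6*(k + 2)*(k + 3)).
Δs = -2/(k**3 + 9*k**2 + 26*k + 24), as required.
Σ_(k=0)^n t_k = s_(n+1) − s_(0) = ((-n**2 - 7*n - 6)/(6*(n**2 + 7*n + 12))) − (0), i.e. (-n**2 - 7*n - 6)/(6*(n**2 + 7*n + 12)).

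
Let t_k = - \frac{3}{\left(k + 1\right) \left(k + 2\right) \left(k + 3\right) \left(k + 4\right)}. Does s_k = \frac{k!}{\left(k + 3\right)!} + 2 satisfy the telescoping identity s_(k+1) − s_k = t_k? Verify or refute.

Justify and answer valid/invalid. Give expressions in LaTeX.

s_(k+1) = factorial(k + 1)/factorial(k + 4) + 2
s_(k+1) − s_k = -3/((k + 1)*(k + 2)*(k + 3)*(k + 4))
(s_(k+1) − s_k) − t_k = 0

valid (s_(k+1) − s_k reduces to t_k)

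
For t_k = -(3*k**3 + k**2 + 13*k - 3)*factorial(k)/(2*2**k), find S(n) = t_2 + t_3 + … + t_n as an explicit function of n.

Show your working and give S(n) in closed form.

Ratio r(k) = (k + 1)*(13*k + 3*(k + 1)**3 + (k + 1)**2 + 10)/(2*(3*k**3 + k**2 + 13*k - 3)).
Gosper form: A/B · C(k+1)/C(k) with A=k/2 + 1/2, B=1, C=k**3 + k**2/3 + 13*k/3 - 1.
Need (k/2 + 1/2)·f(k+1) − (1)·f(k) = k**3 + k**2/3 + 13*k/3 - 1.
Degrees (1,0,3) ⇒ d ≤ 2.
Match coefficients ⇒ f(k) = 2*(3*k**2 - 2*k + 4)/3.
Then R = B(k−1)f/C = 2*(3*k**2 - 2*k + 4)/(3*k**3 + k**2 + 13*k - 3), so s_k = R(k)·t_k = -(3*k**2 - 2*k + 4)*factorial(k)/2**k.
Check: Δs_k = -(3*k**3 + k**2 + 13*k - 3)*factorial(k)/(2*2**k). ✓
Telescope: S(n) = s_(n+1) − s_(2) = -2**(-n - 1)*(3*n**2 + 4*n + 5)*factorial(n + 1) − (-6) = (12*2**n - 3*n**3*factorial(n) - 7*n**2*factorial(n) - 9*n*factorial(n) - 5*factorial(n))/(2*2**n).

S(n) = (12*2**n - 3*n**3*factorial(n) - 7*n**2*factorial(n) - 9*n*factorial(n) - 5*factorial(n))/(2*2**n)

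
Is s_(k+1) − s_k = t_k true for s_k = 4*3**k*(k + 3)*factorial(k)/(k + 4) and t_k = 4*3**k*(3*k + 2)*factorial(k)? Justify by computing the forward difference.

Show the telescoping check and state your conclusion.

s_(k+1) = 12*3**k*(k + 4)*factorial(k + 1)/(k + 5)
s_(k+1) − s_k = 4*3**k*(3*k + 11)*(k**2 + 5*k + 3)*factorial(k)/((k + 4)*(k + 5))
(s_(k+1) − s_k) − t_k = -4*3**k*(3*k**2 + 14*k + 7)*factorial(k)/((k + 4)*(k + 5))

Invalid: residual -4*3**k*(3*k**2 + 14*k + 7)*factorial(k)/((k + 4)*(k + 5)) ≠ 0.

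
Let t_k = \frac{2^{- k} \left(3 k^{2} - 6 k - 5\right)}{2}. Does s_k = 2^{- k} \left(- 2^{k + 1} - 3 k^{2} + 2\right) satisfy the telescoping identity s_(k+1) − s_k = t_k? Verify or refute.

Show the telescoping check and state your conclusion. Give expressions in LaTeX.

valid (s_(k+1) − s_k reduces to t_k)

s_(k+1) = (-4*2**k - 3*(k + 1)**2 + 2)/(2*2**k)
s_(k+1) − s_k = (3*k**2 - 6*k - 5)/(2*2**k)
(s_(k+1) − s_k) − t_k = 0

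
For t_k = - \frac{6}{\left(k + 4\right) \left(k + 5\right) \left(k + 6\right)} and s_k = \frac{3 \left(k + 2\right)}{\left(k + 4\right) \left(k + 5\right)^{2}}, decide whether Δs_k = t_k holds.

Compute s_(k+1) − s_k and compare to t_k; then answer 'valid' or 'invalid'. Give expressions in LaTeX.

s_(k+1) = 3*(k + 3)/((k + 5)*(k + 6)**2)
s_(k+1) − s_k = 3*(-2*k**2 - 13*k - 12)/(k**5 + 26*k**4 + 269*k**3 + 1384*k**2 + 3540*k + 3600)
(s_(k+1) − s_k) − t_k = 9*(3*k + 16)/(k**5 + 26*k**4 + 269*k**3 + 1384*k**2 + 3540*k + 3600)

Invalid: residual \frac{9 \left(3 k + 16\right)}{k^{5} + 26 k^{4} + 269 k^{3} + 1384 k^{2} + 3540 k + 3600} ≠ 0.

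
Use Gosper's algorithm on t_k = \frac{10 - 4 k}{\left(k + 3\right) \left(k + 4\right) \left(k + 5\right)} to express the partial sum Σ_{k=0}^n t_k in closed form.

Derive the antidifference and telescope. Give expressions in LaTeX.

S(n) = \frac{- n^{2} + 39 n + 40}{12 \left(n^{2} + 9 n + 20\right)}

Step 1: r(k) = (k + 3)*(2*k - 3)/((k + 6)*(2*k - 5)).
So A=k + 3 and B=k + 6, with C=k - 5/2.
Key eq: (k + 3)·f(k+1) = (k + 5)·f(k) + (k - 5/2).
From deg A=1, deg B=1, deg C=1: d=2.
A polynomial solution: f(k) = k*(k - 41)/48.
R(k) = B(k−1)·f(k)/C(k) = k*(k - 41)*(k + 5)/(24*(2*k - 5)); s_k = R·t_k = -k*(k - 41)/(12*(k + 3)*(k + 4)).
Check: Δs_k = 2*(5 - 2*k)/(k**3 + 12*k**2 + 47*k + 60). ✓
Evaluate: s_(n+1) = (-n**2 + 39*n + 40)/(12*(n**2 + 9*n + 20)); subtract s_(0) = 0 ⇒ S(n) = (-n**2 + 39*n + 40)/(12*(n**2 + 9*n + 20)).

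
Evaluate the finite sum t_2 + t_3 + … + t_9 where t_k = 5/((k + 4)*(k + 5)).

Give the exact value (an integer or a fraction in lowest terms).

Σ = 10/21

Step 1: r(k) = (k + 4)/(k + 6).
A = k + 4, B = k + 6, C = 1.
Key eq: (k + 4)·f(k+1) = (k + 5)·f(k) + (1).
Bound: deg f ≤ 1.
Coefficient equations give f(k) = k/4.
Certificate R = B(k−1)f/C = k*(k + 5)/4 gives s_k = 5*k/(4*(k + 4)).
Δs = 5/(k**2 + 9*k + 20), as required.
Sum = s_(10) − s_(2); s_(10) = 25/28, s_(2) = 5/12 ⇒ 10/21.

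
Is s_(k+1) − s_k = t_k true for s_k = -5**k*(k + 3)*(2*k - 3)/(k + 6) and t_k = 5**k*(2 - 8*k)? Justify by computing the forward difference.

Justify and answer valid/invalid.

s_(k+1) = -5**(k + 1)*(k + 4)*(2*k - 1)/(k + 7)
s_(k+1) − s_k = 5**k*(-8*k**3 - 78*k**2 - 178*k + 57)/(k**2 + 13*k + 42)
(s_(k+1) − s_k) − t_k = 5**k*(24*k**2 + 132*k - 27)/(k**2 + 13*k + 42)

Invalid: residual 5**k*(24*k**2 + 132*k - 27)/(k**2 + 13*k + 42) ≠ 0.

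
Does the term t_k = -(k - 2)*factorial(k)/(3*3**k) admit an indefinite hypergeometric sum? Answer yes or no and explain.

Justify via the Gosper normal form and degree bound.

Yes. s_k = -factorial(k)/3**k.

The ratio is (k**2 - 1)/(3*(k - 2)).
A = k/3 + 1/3, B = 1, C = k - 2.
Key eq: (k/3 + 1/3)·f(k+1) = (1)·f(k) + (k - 2).
d = 0 from the (1,0,1) case.
Solving with deg f ≤ 0: f(k) = 3.
Then R = B(k−1)f/C = 3/(k - 2), so s_k = R(k)·t_k = -factorial(k)/3**k.
Δs = -(k - 2)*factorial(k)/(3*3**k), as required.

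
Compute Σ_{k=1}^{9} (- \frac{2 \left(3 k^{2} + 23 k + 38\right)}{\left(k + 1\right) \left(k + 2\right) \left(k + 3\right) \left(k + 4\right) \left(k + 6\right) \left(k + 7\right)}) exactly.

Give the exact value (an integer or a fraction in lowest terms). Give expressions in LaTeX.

Σ = -279/8008

t_(k+1)/t_k = (k + 1)*(k + 6)*(23*k + 3*(k + 1)**2 + 61)/((k + 5)*(k + 8)*(3*k**2 + 23*k + 38)).
Take A(k)=k + 1, B(k)=k + 8, C(k)=k**3 + 38*k**2/3 + 51*k + 190/3.
Set up (k + 1)·f(k+1) − (k + 7)·f(k) − (k**3 + 38*k**2/3 + 51*k + 190/3) = 0.
Degrees (1,1,3) ⇒ d ≤ 6.
Solving with deg f ≤ 6: f(k) = k*(k + 2)*(k + 4)*(k + 5)*(k**2 + 10*k + 27)/54.
Certificate R = B(k−1)f/C = k*(k + 2)*(k + 4)*(k + 7)*(k**2 + 10*k + 27)/(18*(3*k**2 + 23*k + 38)) gives s_k = k*(-k**2 - 10*k - 27)/(9*(k**3 + 10*k**2 + 27*k + 18)).
s_(k+1) − s_k = 2*(-3*k**2 - 23*k - 38)/(k**6 + 23*k**5 + 207*k**4 + 925*k**3 + 2144*k**2 + 2412*k + 1008) = t_k.
Σ_(k=1)^(9) t_k = s_(10) − s_(1) = -1135/10296 − (-19/252) = -279/8008.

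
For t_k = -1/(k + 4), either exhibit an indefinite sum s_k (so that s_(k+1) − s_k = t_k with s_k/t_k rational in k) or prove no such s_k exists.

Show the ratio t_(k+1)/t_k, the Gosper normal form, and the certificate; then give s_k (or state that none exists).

not Gosper-summable; s_k does not exist

The ratio is (k + 4)/(k + 5).
A = k + 4, B = k + 5, C = 1.
Set up (k + 4)·f(k+1) − (k + 4)·f(k) − (1) = 0.
Degrees (1,1,0) ⇒ d ≤ 0.
f = c0 ⇒ A·f(k+1) − B(k−1)·f(k) − C = -1. The system {-1 = 0} is inconsistent; no antidifference.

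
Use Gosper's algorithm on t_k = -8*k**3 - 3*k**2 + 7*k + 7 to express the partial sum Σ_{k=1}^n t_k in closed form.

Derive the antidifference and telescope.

S(n) = n*(-2*n**3 - 5*n**2 + 10)

t_(k+1)/t_k = (8*k**3 + 27*k**2 + 23*k - 3)/(8*k**3 + 3*k**2 - 7*k - 7).
A = 1, B = 1, C = k**3 + 3*k**2/8 - 7*k/8 - 7/8.
Solve (1)·f(k+1) − (1)·f(k) = k**3 + 3*k**2/8 - 7*k/8 - 7/8.
Degrees (0,0,3) ⇒ d ≤ 4.
A polynomial solution: f(k) = k*(2*k**3 - 3*k**2 - 3*k - 3)/8.
So s_k = (B(k−1)f/C)·t_k = (k*(2*k**3 - 3*k**2 - 3*k - 3)/(8*k**3 + 3*k**2 - 7*k - 7))·t_k = k*(-2*k**3 + 3*k**2 + 3*k + 3).
Check: Δs_k = -8*k**3 - 3*k**2 + 7*k + 7. ✓
Evaluate: s_(n+1) = -2*n**4 - 5*n**3 + 10*n + 7; subtract s_(1) = 7 ⇒ S(n) = n*(-2*n**3 - 5*n**2 + 10).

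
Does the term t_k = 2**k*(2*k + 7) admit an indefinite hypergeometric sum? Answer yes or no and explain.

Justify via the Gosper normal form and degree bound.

Yes. s_k = 2**k*(2*k + 3).

Step 1: r(k) = 2*(2*k + 9)/(2*k + 7).
Factor: A=2; B=1; C=k + 7/2.
f must satisfy (2)·f(k+1) − (1)·f(k) = k + 7/2.
Degrees (0,0,1) ⇒ d ≤ 1.
Solving with deg f ≤ 1: f(k) = (2*k + 3)/2.
R(k) = B(k−1)·f(k)/C(k) = (2*k + 3)/(2*k + 7); s_k = R·t_k = 2**k*(2*k + 3).
Check: Δs_k = 2**k*(2*k + 7). ✓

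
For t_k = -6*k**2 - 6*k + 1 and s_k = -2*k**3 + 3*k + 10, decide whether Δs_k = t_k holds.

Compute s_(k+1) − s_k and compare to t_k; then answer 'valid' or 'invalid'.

s_(k+1) = 3*k - 2*(k + 1)**3 + 13
s_(k+1) − s_k = -6*k**2 - 6*k + 1
(s_(k+1) − s_k) − t_k = 0

valid; difference matches t_k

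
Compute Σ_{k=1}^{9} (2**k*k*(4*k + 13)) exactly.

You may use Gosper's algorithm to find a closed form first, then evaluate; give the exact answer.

Σ = 376834

Step 1: r(k) = 2*(k + 1)*(4*k + 17)/(k*(4*k + 13)).
So A=2 and B=1, with C=k**2 + 13*k/4.
Solve (2)·f(k+1) − (1)·f(k) = k**2 + 13*k/4.
d = 2 from the (0,0,2) case.
A polynomial solution: f(k) = (4*k**2 - 3*k - 2)/4.
Then R = B(k−1)f/C = (4*k**2 - 3*k - 2)/(k*(4*k + 13)), so s_k = R(k)·t_k = 2**k*(4*k**2 - 3*k - 2).
Δs = 2**k*k*(4*k + 13), as required.
Evaluate s at k=10 and k=1: 376832 and -2; difference 376834.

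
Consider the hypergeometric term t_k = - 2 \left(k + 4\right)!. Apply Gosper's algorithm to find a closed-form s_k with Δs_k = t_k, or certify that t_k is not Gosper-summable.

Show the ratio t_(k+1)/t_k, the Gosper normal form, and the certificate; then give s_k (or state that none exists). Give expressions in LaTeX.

none — t_k is not Gosper-summable

Compute t_(k+1)/t_k: get k + 5.
Take A(k)=k + 5, B(k)=1, C(k)=1.
Solve (k + 5)·f(k+1) − (1)·f(k) = 1.
From deg A=1, deg B=0, deg C=0: d=-1.
Negative degree bound (-1): no f exists, t_k not Gosper-summable.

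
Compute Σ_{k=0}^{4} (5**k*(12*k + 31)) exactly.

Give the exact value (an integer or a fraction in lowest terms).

Σ = 59371

The ratio is 5*(12*k + 43)/(12*k + 31).
Normal form (A,B,C) = (5, 1, k + 31/12).
Solve (5)·f(k+1) − (1)·f(k) = k + 31/12.
Bound: deg f ≤ 1.
Solving with deg f ≤ 1: f(k) = (3*k + 4)/12.
R(k) = B(k−1)·f(k)/C(k) = (3*k + 4)/(12*k + 31); s_k = R·t_k = 5**k*(3*k + 4).
s_(k+1) − s_k = 5**k*(12*k + 31) = t_k.
Telescoping: Σ = s_(5) − s_(0) = 59375 − (4) = 59371.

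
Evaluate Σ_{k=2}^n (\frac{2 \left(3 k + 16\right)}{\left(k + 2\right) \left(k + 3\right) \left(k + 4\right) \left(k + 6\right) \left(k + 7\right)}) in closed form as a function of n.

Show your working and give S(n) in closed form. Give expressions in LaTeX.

Compute t_(k+1)/t_k: get (k + 2)*(k + 6)*(3*k + 19)/((k + 5)*(k + 8)*(3*k + 16)).
Normal form (A,B,C) = (k + 2, k + 8, k**2 + 31*k/3 + 80/3).
Key eq: (k + 2)·f(k+1) = (k + 7)·f(k) + (k**2 + 31*k/3 + 80/3).
From deg A=1, deg B=1, deg C=2: d=5.
A polynomial solution: f(k) = k*(k + 4)*(k + 5)*(k**2 + 11*k + 36)/108.
R(k) = B(k−1)·f(k)/C(k) = k*(k + 4)*(k + 7)*(k**2 + 11*k + 36)/(36*(3*k + 16)); s_k = R·t_k = k*(k**2 + 11*k + 36)/(18*(k**3 + 11*k**2 + 36*k + 36)).
Check: Δs_k = 2*(3*k + 16)/(k**5 + 22*k**4 + 185*k**3 + 740*k**2 + 1404*k + 1008). ✓
s_(n+1) = (n**3 + 14*n**2 + 61*n + 48)/(18*(n**3 + 14*n**2 + 61*n + 84)) and s_(2) = 31/720, so S(n) = (n**3 + 14*n**2 + 61*n - 76)/(80*(n**3 + 14*n**2 + 61*n + 84)).

S(n) = \frac{n^{3} + 14 n^{2} + 61 n - 76}{80 \left(n^{3} + 14 n^{2} + 61 n + 84\right)}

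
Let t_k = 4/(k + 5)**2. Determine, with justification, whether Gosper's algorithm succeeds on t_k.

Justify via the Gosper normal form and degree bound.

No. Not Gosper-summable.

t_(k+1)/t_k = (k + 5)**2/(k + 6)**2.
A = k**2 + 10*k + 25, B = k**2 + 12*k + 36, C = 1.
f must satisfy (k**2 + 10*k + 25)·f(k+1) − (k**2 + 10*k + 25)·f(k) = 1.
Bound: deg f ≤ 0.
Generic f = c0 gives residual -1; -1 = 0 cannot hold, so t_k is not Gosper-summable.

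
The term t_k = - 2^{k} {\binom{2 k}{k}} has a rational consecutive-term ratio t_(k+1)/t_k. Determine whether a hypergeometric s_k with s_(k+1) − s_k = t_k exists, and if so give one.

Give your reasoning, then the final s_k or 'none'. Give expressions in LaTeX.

Compute t_(k+1)/t_k: get 4*(2*k + 1)/(k + 1).
Factor: A=8*k + 4; B=k + 1; C=1.
Key eq: (8*k + 4)·f(k+1) = (k)·f(k) + (1).
deg f ≤ -1 (via 1,1,0).
d = -1 < 0 ⇒ no nonzero polynomial f; not summable.

none — t_k is not Gosper-summable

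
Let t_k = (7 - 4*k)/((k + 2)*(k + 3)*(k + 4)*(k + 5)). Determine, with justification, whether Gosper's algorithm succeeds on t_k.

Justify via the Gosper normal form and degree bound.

Yes. s_k = k*(k**2 + 9*k + 74)/(24*(k + 2)*(k + 3)*(k + 4)).

Compute t_(k+1)/t_k: get (k + 2)*(4*k - 3)/((k + 6)*(4*k - 7)).
So A=k + 2 and B=k + 6, with C=k - 7/4.
Key eq: (k + 2)·f(k+1) = (k + 5)·f(k) + (k - 7/4).
d = 3 from the (1,1,1) case.
Match coefficients ⇒ f(k) = -k*(k**2 + 9*k + 74)/96.
So s_k = (B(k−1)f/C)·t_k = (-k*(k + 5)*(k**2 + 9*k + 74)/(24*(4*k - 7)))·t_k = k*(k**2 + 9*k + 74)/(24*(k + 2)*(k + 3)*(k + 4)).
Verify: (7 - 4*k)/(k**4 + 14*k**3 + 71*k**2 + 154*k + 120) matches t_k.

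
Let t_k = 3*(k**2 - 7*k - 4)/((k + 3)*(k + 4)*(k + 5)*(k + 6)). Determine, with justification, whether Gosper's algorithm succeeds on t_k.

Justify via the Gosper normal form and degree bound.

t_(k+1)/t_k = (k**3 - 2*k**2 - 25*k - 30)/(k**3 - 53*k - 28).
Normal form (A,B,C) = (k + 3, k + 7, k**2 - 7*k - 4).
Need (k + 3)·f(k+1) − (k + 6)·f(k) = k**2 - 7*k - 4.
Bound: deg f ≤ 3.
Solving with deg f ≤ 3: f(k) = -k*(k**2 + 192*k + 47)/180.
So s_k = (B(k−1)f/C)·t_k = (-k*(k + 6)*(k**2 + 192*k + 47)/(180*(k**2 - 7*k - 4)))·t_k = k*(-k**2 - 192*k - 47)/(60*(k + 3)*(k + 4)*(k + 5)).
Check: Δs_k = 3*(k**2 - 7*k - 4)/(k**4 + 18*k**3 + 119*k**2 + 342*k + 360). ✓

Yes. s_k = k*(-k**2 - 192*k - 47)/(60*(k + 3)*(k + 4)*(k + 5)).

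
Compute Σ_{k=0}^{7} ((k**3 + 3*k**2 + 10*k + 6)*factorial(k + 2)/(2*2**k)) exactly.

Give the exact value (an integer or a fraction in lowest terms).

The ratio is (k**4 + 9*k**3 + 37*k**2 + 77*k + 60)/(2*(k**3 + 3*k**2 + 10*k + 6)).
A = k/2 + 3/2, B = 1, C = k**3 + 3*k**2 + 10*k + 6.
Key eq: (k/2 + 3/2)·f(k+1) = (1)·f(k) + (k**3 + 3*k**2 + 10*k + 6).
Bound: deg f ≤ 2.
Solving with deg f ≤ 2: f(k) = 2*(k**2 + 3).
Certificate R = B(k−1)f/C = 2*(k**2 + 3)/(k**3 + 3*k**2 + 10*k + 6) gives s_k = (k**2 + 3)*factorial(k + 2)/2**k.
Verify: (k**3 + 3*k**2 + 10*k + 6)*factorial(k + 2)/(2*2**k) matches t_k.
Evaluate s at k=8 and k=0: 949725 and 6; difference 949719.

Σ = 949719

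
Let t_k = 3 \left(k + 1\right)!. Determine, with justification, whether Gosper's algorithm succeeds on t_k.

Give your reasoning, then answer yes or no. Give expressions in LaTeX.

No; the degree bound rules out any f.

Step 1: r(k) = k + 2.
Take A(k)=k + 2, B(k)=1, C(k)=1.
Key eq: (k + 2)·f(k+1) = (1)·f(k) + (1).
deg f ≤ -1 (via 1,0,0).
Negative degree bound (-1): no f exists, t_k not Gosper-summable.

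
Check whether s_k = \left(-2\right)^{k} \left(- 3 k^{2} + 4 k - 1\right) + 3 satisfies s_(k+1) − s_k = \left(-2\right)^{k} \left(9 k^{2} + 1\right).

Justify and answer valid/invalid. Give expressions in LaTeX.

Valid: the claim telescopes to t_k.

s_(k+1) = (-2)**(k + 1)*(4*k - 3*(k + 1)**2 + 3) + 3
s_(k+1) − s_k = (-2)**k*(9*k**2 + 1)
(s_(k+1) − s_k) − t_k = 0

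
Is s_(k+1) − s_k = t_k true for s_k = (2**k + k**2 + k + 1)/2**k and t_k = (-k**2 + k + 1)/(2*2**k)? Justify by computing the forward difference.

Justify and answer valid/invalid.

s_(k+1) = (2*2**k + k + (k + 1)**2 + 2)/(2*2**k)
s_(k+1) − s_k = (-k**2 + k + 1)/(2*2**k)
(s_(k+1) − s_k) − t_k = 0

valid; difference matches t_k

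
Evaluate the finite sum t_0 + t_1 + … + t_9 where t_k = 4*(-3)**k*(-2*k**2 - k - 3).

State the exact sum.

Σ = 10805964

t_(k+1)/t_k = 3*(-2*k**2 - 5*k - 6)/(2*k**2 + k + 3).
Take A(k)=-3, B(k)=1, C(k)=k**2 + k/2 + 3/2.
f must satisfy (-3)·f(k+1) − (1)·f(k) = k**2 + k/2 + 3/2.
Bound: deg f ≤ 2.
Match coefficients ⇒ f(k) = -(2*k**2 - 2*k + 3)/8.
R(k) = B(k−1)·f(k)/C(k) = -(2*k**2 - 2*k + 3)/(4*(2*k**2 + k + 3)); s_k = R·t_k = (-3)**k*(2*k**2 - 2*k + 3).
s_(k+1) − s_k = 4*(-3)**k*(-2*k**2 - k - 3) = t_k.
Telescoping: Σ = s_(10) − s_(0) = 10805967 − (3) = 10805964.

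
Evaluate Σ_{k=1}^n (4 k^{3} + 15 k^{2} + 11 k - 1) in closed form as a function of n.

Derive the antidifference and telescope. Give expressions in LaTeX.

S(n) = n \left(n^{3} + 7 n^{2} + 14 n + 7\right)

Compute t_(k+1)/t_k: get (4*k**3 + 27*k**2 + 53*k + 29)/(4*k**3 + 15*k**2 + 11*k - 1).
Take A(k)=1, B(k)=1, C(k)=k**3 + 15*k**2/4 + 11*k/4 - 1/4.
Key eq: (1)·f(k+1) = (1)·f(k) + (k**3 + 15*k**2/4 + 11*k/4 - 1/4).
Degrees (0,0,3) ⇒ d ≤ 4.
Solve for f: f(k) = k*(k**3 + 3*k**2 - k - 4)/4 (degree 4 ≤ 4).
So s_k = (B(k−1)f/C)·t_k = (k*(k**3 + 3*k**2 - k - 4)/(4*k**3 + 15*k**2 + 11*k - 1))·t_k = k*(k**3 + 3*k**2 - k - 4).
s_(k+1) − s_k = 4*k**3 + 15*k**2 + 11*k - 1 = t_k.
Telescope: S(n) = s_(n+1) − s_(1) = n**4 + 7*n**3 + 14*n**2 + 7*n - 1 − (-1) = n*(n**3 + 7*n**2 + 14*n + 7).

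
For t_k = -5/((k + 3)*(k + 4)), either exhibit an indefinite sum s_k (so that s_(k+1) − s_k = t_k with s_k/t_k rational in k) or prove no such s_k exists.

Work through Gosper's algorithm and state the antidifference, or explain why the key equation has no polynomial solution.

s_k = -5*k/(3*k + 9)

Ratio r(k) = (k + 3)/(k + 5).
Normal form (A,B,C) = (k + 3, k + 5, 1).
Solve (k + 3)·f(k+1) − (k + 4)·f(k) = 1.
Degrees (1,1,0) ⇒ d ≤ 1.
A polynomial solution: f(k) = k/3.
Then R = B(k−1)f/C = k*(k + 4)/3, so s_k = R(k)·t_k = -5*k/(3*k + 9).
Check: Δs_k = -5/(k**2 + 7*k + 12). ✓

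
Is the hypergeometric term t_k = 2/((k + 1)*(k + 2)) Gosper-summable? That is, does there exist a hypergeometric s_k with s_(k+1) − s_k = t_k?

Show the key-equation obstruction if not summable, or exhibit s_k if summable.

The ratio is (k + 1)/(k + 3).
Gosper form: A/B · C(k+1)/C(k) with A=k + 1, B=k + 3, C=1.
Need (k + 1)·f(k+1) − (k + 2)·f(k) = 1.
d = 1 from the (1,1,0) case.
Coefficient equations give f(k) = k.
So s_k = (B(k−1)f/C)·t_k = (k*(k + 2))·t_k = 2*k/(k + 1).
Check: Δs_k = 2/(k**2 + 3*k + 2). ✓

Yes. s_k = 2*k/(k + 1).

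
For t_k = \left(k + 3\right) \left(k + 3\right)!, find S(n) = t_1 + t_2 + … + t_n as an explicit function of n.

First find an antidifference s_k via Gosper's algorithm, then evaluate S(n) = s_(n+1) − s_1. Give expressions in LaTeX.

Ratio r(k) = (k + 4)**2/(k + 3).
Factor: A=k + 4; B=1; C=k + 3.
Need (k + 4)·f(k+1) − (1)·f(k) = k + 3.
d = 0 from the (1,0,1) case.
Solve for f: f(k) = 1 (degree 0 ≤ 0).
Get s_k = R·t_k = factorial(k + 3) with R(k) = B(k−1)f(k)/C(k) = 1/(k + 3).
Verify: (k + 3)*factorial(k + 3) matches t_k.
s_(n+1) = factorial(n + 4) and s_(1) = 24, so S(n) = factorial(n + 4) - 24.

S(n) = \left(n + 4\right)! - 24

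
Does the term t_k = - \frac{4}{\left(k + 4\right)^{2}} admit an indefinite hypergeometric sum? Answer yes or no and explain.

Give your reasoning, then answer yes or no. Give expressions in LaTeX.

Compute t_(k+1)/t_k: get (k + 4)**2/(k + 5)**2.
Gosper form: A/B · C(k+1)/C(k) with A=k**2 + 8*k + 16, B=k**2 + 10*k + 25, C=1.
Need (k**2 + 8*k + 16)·f(k+1) − (k**2 + 8*k + 16)·f(k) = 1.
Bound: deg f ≤ 0.
f = c0 ⇒ A·f(k+1) − B(k−1)·f(k) − C = -1. The system {-1 = 0} is inconsistent; no antidifference.

No — the linear system for f has no solution.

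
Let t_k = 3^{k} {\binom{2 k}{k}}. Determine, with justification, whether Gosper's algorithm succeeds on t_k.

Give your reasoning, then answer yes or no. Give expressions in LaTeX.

The ratio is 6*(2*k + 1)/(k + 1).
Gosper form: A/B · C(k+1)/C(k) with A=12*k + 6, B=k + 1, C=1.
Solve (12*k + 6)·f(k+1) − (k)·f(k) = 1.
deg f ≤ -1 (via 1,1,0).
d = -1 < 0 ⇒ no nonzero polynomial f; not summable.

No. Not Gosper-summable.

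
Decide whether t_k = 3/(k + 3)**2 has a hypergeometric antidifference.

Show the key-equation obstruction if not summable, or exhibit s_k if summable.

Step 1: r(k) = (k + 3)**2/(k + 4)**2.
A = k**2 + 6*k + 9, B = k**2 + 8*k + 16, C = 1.
f must satisfy (k**2 + 6*k + 9)·f(k+1) − (k**2 + 6*k + 9)·f(k) = 1.
d = 0 from the (2,2,0) case.
f = c0 ⇒ A·f(k+1) − B(k−1)·f(k) − C = -1. The system {-1 = 0} is inconsistent; no antidifference.

No. Not Gosper-summable.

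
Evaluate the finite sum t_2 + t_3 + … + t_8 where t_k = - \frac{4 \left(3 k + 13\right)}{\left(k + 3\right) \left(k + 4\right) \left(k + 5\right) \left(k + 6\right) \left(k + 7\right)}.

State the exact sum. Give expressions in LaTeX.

Σ = -4/315

Ratio r(k) = (k + 3)*(3*k + 16)/((k + 8)*(3*k + 13)).
Normal form (A,B,C) = (k + 3, k + 8, k + 13/3).
f must satisfy (k + 3)·f(k+1) − (k + 7)·f(k) = k + 13/3.
Degrees (1,1,1) ⇒ d ≤ 4.
Solve for f: f(k) = k*(k + 4)*(k**2 + 14*k + 63)/270 (degree 4 ≤ 4).
R(k) = B(k−1)·f(k)/C(k) = k*(k + 4)*(k + 7)*(k**2 + 14*k + 63)/(90*(3*k + 13)); s_k = R·t_k = 2*k*(-k**2 - 14*k - 63)/(45*(k**3 + 14*k**2 + 63*k + 90)).
Check: Δs_k = 4*(-3*k - 13)/(k**5 + 25*k**4 + 245*k**3 + 1175*k**2 + 2754*k + 2520). ✓
Evaluate s at k=9 and k=2: -3/70 and -19/630; difference -4/315.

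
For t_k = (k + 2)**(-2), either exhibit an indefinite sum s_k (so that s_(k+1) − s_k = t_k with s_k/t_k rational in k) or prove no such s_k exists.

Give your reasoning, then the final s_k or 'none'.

no hypergeometric antidifference exists

t_(k+1)/t_k = (k + 2)**2/(k + 3)**2.
So A=k**2 + 4*k + 4 and B=k**2 + 6*k + 9, with C=1.
Set up (k**2 + 4*k + 4)·f(k+1) − (k**2 + 4*k + 4)·f(k) − (1) = 0.
Bound: deg f ≤ 0.
f = c0 ⇒ A·f(k+1) − B(k−1)·f(k) − C = -1. The system {-1 = 0} is inconsistent; no antidifference.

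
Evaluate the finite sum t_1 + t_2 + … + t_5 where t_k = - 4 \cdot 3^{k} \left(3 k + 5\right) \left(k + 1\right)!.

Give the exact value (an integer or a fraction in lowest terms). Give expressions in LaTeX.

Compute t_(k+1)/t_k: get 3*(k + 2)*(3*k + 8)/(3*k + 5).
Factor: A=3*k + 6; B=1; C=k + 5/3.
Need (3*k + 6)·f(k+1) − (1)·f(k) = k + 5/3.
Bound: deg f ≤ 0.
A polynomial solution: f(k) = 1/3.
Then R = B(k−1)f/C = 1/(3*k + 5), so s_k = R(k)·t_k = -4*3**k*factorial(k + 1).
Check: Δs_k = -4*3**k*(3*k + 5)*factorial(k + 1). ✓
Telescoping: Σ = s_(6) − s_(1) = -14696640 − (-24) = -14696616.

Σ = -14696616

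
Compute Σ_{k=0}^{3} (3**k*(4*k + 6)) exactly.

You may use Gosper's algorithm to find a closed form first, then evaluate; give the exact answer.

Σ = 648

Compute t_(k+1)/t_k: get 3*(2*k + 5)/(2*k + 3).
A = 3, B = 1, C = k + 3/2.
f must satisfy (3)·f(k+1) − (1)·f(k) = k + 3/2.
Degrees (0,0,1) ⇒ d ≤ 1.
A polynomial solution: f(k) = k/2.
R(k) = B(k−1)·f(k)/C(k) = k/(2*k + 3); s_k = R·t_k = 2*3**k*k.
Check: Δs_k = 3**k*(4*k + 6). ✓
Σ_(k=0)^(3) t_k = s_(4) − s_(0) = 648 − (0) = 648.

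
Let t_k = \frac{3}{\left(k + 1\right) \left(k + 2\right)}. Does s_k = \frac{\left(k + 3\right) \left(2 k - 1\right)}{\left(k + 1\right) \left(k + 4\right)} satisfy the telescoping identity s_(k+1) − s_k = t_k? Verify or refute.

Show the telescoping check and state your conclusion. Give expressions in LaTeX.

Invalid: residual \frac{2 \left(k^{2} - 7\right)}{k^{4} + 12 k^{3} + 49 k^{2} + 78 k + 40} ≠ 0.

s_(k+1) = (k + 4)*(2*k + 1)/((k + 2)*(k + 5))
s_(k+1) − s_k = (5*k**2 + 27*k + 46)/(k**4 + 12*k**3 + 49*k**2 + 78*k + 40)
(s_(k+1) − s_k) − t_k = 2*(k**2 - 7)/(k**4 + 12*k**3 + 49*k**2 + 78*k + 40)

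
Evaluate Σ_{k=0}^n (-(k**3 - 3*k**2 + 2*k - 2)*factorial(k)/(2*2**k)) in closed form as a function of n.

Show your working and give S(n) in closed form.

S(n) = 2**(-n - 1)*(-2**(n + 1) - n**3*factorial(n) + n**2*factorial(n) + 6*n*factorial(n) + 4*factorial(n))

The ratio is (k**4 + k**3 - k**2 - 3*k - 2)/(2*(k**3 - 3*k**2 + 2*k - 2)).
A = k/2 + 1/2, B = 1, C = k**3 - 3*k**2 + 2*k - 2.
f must satisfy (k/2 + 1/2)·f(k+1) − (1)·f(k) = k**3 - 3*k**2 + 2*k - 2.
Degrees (1,0,3) ⇒ d ≤ 2.
A polynomial solution: f(k) = 2*(k**2 - 4*k - 1).
Get s_k = R·t_k = (-k**2 + 4*k + 1)*factorial(k)/2**k with R(k) = B(k−1)f(k)/C(k) = 2*(k**2 - 4*k - 1)/(k**3 - 3*k**2 + 2*k - 2).
Δs = -(k**3 - 3*k**2 + 2*k - 2)*factorial(k)/(2*2**k), as required.
Σ_(k=0)^n t_k = s_(n+1) − s_(0) = (2**(-n - 1)*(-n**2 + 2*n + 4)*factorial(n + 1)) − (1), i.e. 2**(-n - 1)*(-2**(n + 1) - n**3*factorial(n) + n**2*factorial(n) + 6*n*factorial(n) + 4*factorial(n)).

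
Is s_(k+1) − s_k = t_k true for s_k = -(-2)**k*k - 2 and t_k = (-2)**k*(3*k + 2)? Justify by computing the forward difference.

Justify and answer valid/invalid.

s_(k+1) = 2*(-2)**k*(k + 1) - 2
s_(k+1) − s_k = (-2)**k*(3*k + 2)
(s_(k+1) − s_k) − t_k = 0

valid; difference matches t_k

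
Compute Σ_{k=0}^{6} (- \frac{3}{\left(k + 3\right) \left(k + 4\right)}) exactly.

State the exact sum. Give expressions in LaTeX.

t_(k+1)/t_k = (k + 3)/(k + 5).
Gosper form: A/B · C(k+1)/C(k) with A=k + 3, B=k + 5, C=1.
Key eq: (k + 3)·f(k+1) = (k + 4)·f(k) + (1).
d = 1 from the (1,1,0) case.
Match coefficients ⇒ f(k) = k/3.
Then R = B(k−1)f/C = k*(k + 4)/3, so s_k = R(k)·t_k = -k/(k + 3).
Verify: -3/(k**2 + 7*k + 12) matches t_k.
Σ_(k=0)^(6) t_k = s_(7) − s_(0) = -7/10 − (0) = -7/10.

Σ = -7/10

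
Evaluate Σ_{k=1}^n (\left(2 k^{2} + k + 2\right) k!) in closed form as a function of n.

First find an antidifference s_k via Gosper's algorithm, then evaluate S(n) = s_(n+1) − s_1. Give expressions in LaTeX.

S(n) = 2 n^{2} n! + 3 n n! + n! - 1

Step 1: r(k) = (k + 1)*(k + 2*(k + 1)**2 + 3)/(2*k**2 + k + 2).
Gosper form: A/B · C(k+1)/C(k) with A=k + 1, B=1, C=k**2 + k/2 + 1.
Need (k + 1)·f(k+1) − (1)·f(k) = k**2 + k/2 + 1.
d = 1 from the (1,0,2) case.
Solve for f: f(k) = (2*k - 1)/2 (degree 1 ≤ 1).
R(k) = B(k−1)·f(k)/C(k) = (2*k - 1)/(2*k**2 + k + 2); s_k = R·t_k = (2*k - 1)*factorial(k).
Verify: (2*k**2 + k + 2)*factorial(k) matches t_k.
Telescope: S(n) = s_(n+1) − s_(1) = (2*n + 1)*factorial(n + 1) − (1) = 2*n**2*factorial(n) + 3*n*factorial(n) + factorial(n) - 1.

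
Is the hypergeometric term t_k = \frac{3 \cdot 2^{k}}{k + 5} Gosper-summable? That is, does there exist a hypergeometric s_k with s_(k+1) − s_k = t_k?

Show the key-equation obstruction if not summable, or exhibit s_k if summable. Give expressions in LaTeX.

No — t_k has no hypergeometric antidifference.

Ratio r(k) = 2*(k + 5)/(k + 6).
So A=2*k + 10 and B=k + 6, with C=1.
Key eq: (2*k + 10)·f(k+1) = (k + 5)·f(k) + (1).
d = -1 from the (1,1,0) case.
d = -1 < 0 ⇒ no nonzero polynomial f; not summable.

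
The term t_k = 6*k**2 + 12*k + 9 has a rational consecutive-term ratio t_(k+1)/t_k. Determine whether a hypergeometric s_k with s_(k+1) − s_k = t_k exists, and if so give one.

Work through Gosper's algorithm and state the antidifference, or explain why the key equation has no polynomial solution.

Step 1: r(k) = (2*k**2 + 8*k + 9)/(2*k**2 + 4*k + 3).
So A=1 and B=1, with C=k**2 + 2*k + 3/2.
Key eq: (1)·f(k+1) = (1)·f(k) + (k**2 + 2*k + 3/2).
d = 3 from the (0,0,2) case.
Solving with deg f ≤ 3: f(k) = k*(2*k**2 + 3*k + 4)/6.
Get s_k = R·t_k = k*(2*k**2 + 3*k + 4) with R(k) = B(k−1)f(k)/C(k) = k*(2*k**2 + 3*k + 4)/(3*(2*k**2 + 4*k + 3)).
Check: Δs_k = 6*k**2 + 12*k + 9. ✓

s_k = k*(2*k**2 + 3*k + 4)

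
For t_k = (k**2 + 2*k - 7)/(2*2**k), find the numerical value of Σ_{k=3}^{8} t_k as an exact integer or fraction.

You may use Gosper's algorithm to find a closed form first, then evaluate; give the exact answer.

Σ = 1101/512

Ratio r(k) = (k**2 + 4*k - 4)/(2*(k**2 + 2*k - 7)).
Factor: A=1/2; B=1; C=k**2 + 2*k - 7.
Need (1/2)·f(k+1) − (1)·f(k) = k**2 + 2*k - 7.
Bound: deg f ≤ 2.
A polynomial solution: f(k) = -2*(k**2 + 4*k - 2).
R(k) = B(k−1)·f(k)/C(k) = -2*(k**2 + 4*k - 2)/(k**2 + 2*k - 7); s_k = R·t_k = (-k**2 - 4*k + 2)/2**k.
Verify: (k**2 + 2*k - 7)/(2*2**k) matches t_k.
Evaluate s at k=9 and k=3: -115/512 and -19/8; difference 1101/512.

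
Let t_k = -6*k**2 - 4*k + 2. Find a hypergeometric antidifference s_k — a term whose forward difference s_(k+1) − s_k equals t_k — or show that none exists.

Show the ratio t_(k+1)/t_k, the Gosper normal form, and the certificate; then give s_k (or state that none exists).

The ratio is (3*k**2 + 8*k + 4)/(3*k**2 + 2*k - 1).
Take A(k)=1, B(k)=1, C(k)=k**2 + 2*k/3 - 1/3.
Set up (1)·f(k+1) − (1)·f(k) − (k**2 + 2*k/3 - 1/3) = 0.
Degrees (0,0,2) ⇒ d ≤ 3.
A polynomial solution: f(k) = k*(k + 1)*(2*k - 3)/6.
Certificate R = B(k−1)f/C = k*(2*k - 3)/(2*(3*k - 1)) gives s_k = k*(-2*k**2 + k + 3).
s_(k+1) − s_k = -6*k**2 - 4*k + 2 = t_k.

s_k = k*(-2*k**2 + k + 3)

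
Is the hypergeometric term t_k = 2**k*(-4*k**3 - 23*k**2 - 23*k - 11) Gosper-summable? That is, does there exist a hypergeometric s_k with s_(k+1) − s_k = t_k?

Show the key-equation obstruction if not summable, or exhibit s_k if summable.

Yes. s_k = 2**k*(-4*k**3 + k**2 - 3*k + 1).

Ratio r(k) = 2*(4*k**3 + 35*k**2 + 81*k + 61)/(4*k**3 + 23*k**2 + 23*k + 11).
Normal form (A,B,C) = (2, 1, k**3 + 23*k**2/4 + 23*k/4 + 11/4).
f must satisfy (2)·f(k+1) − (1)·f(k) = k**3 + 23*k**2/4 + 23*k/4 + 11/4.
deg f ≤ 3 (via 0,0,3).
Coefficient equations give f(k) = (4*k**3 - k**2 + 3*k - 1)/4.
Certificate R = B(k−1)f/C = (4*k**3 - k**2 + 3*k - 1)/(4*k**3 + 23*k**2 + 23*k + 11) gives s_k = 2**k*(-4*k**3 + k**2 - 3*k + 1).
Check: Δs_k = 2**k*(-4*k**3 - 23*k**2 - 23*k - 11). ✓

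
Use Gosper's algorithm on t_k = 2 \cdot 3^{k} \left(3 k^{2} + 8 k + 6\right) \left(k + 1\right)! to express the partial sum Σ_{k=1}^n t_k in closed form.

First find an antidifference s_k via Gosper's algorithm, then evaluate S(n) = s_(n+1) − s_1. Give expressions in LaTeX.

r(k) = 3*(3*k**3 + 20*k**2 + 45*k + 34)/(3*k**2 + 8*k + 6) after simplifying.
Gosper form: A/B · C(k+1)/C(k) with A=3*k + 6, B=1, C=k**2 + 8*k/3 + 2.
Set up (3*k + 6)·f(k+1) − (1)·f(k) − (k**2 + 8*k/3 + 2) = 0.
d = 1 from the (1,0,2) case.
A polynomial solution: f(k) = k/3.
Then R = B(k−1)f/C = k/(3*k**2 + 8*k + 6), so s_k = R(k)·t_k = 2*3**k*k*factorial(k + 1).
Verify: 2*3**k*(3*k**2 + 8*k + 6)*factorial(k + 1) matches t_k.
Evaluate: s_(n+1) = 6*3**n*(n + 1)*factorial(n + 2); subtract s_(1) = 12 ⇒ S(n) = 6*3**n*n*factorial(n + 2) + 6*3**n*factorial(n + 2) - 12.

S(n) = 6 \cdot 3^{n} n \left(n + 2\right)! + 6 \cdot 3^{n} \left(n + 2\right)! - 12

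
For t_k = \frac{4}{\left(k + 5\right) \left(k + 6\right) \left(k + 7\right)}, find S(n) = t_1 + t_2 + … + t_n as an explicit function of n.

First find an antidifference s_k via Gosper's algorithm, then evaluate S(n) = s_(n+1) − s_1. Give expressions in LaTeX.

r(k) = (k + 5)/(k + 8) after simplifying.
Gosper form: A/B · C(k+1)/C(k) with A=k + 5, B=k + 8, C=1.
Need (k + 5)·f(k+1) − (k + 7)·f(k) = 1.
Degrees (1,1,0) ⇒ d ≤ 2.
Coefficient equations give f(k) = k*(k + 11)/60.
R(k) = B(k−1)·f(k)/C(k) = k*(k + 7)*(k + 11)/60; s_k = R·t_k = k*(k + 11)/(15*(k + 5)*(k + 6)).
Δs = 4/(k**3 + 18*k**2 + 107*k + 210), as required.
Σ_(k=1)^n t_k = s_(n+1) − s_(1) = ((n**2 + 13*n + 12)/(15*(n**2 + 13*n + 42))) − (2/105), i.e. n*(n + 13)/(21*(n**2 + 13*n + 42)).

S(n) = \frac{n \left(n + 13\right)}{21 \left(n^{2} + 13 n + 42\right)}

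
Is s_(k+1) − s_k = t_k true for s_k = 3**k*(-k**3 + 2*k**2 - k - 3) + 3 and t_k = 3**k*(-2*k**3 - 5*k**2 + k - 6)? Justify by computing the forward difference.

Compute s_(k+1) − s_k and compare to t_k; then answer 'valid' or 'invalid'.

s_(k+1) = 3*3**k*(-k - (k + 1)**3 + 2*(k + 1)**2 - 4) + 3
s_(k+1) − s_k = 3**k*(-2*k**3 - 5*k**2 + k - 6)
(s_(k+1) − s_k) − t_k = 0

valid (s_(k+1) − s_k reduces to t_k)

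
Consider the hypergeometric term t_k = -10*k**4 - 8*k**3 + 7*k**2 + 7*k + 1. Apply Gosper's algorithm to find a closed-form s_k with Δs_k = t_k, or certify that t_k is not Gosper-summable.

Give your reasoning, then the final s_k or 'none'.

s_k = k*(-2*k**4 + 3*k**3 + 3*k**2 - 2*k - 1)

Ratio r(k) = (10*k**4 + 48*k**3 + 77*k**2 + 43*k + 3)/(10*k**4 + 8*k**3 - 7*k**2 - 7*k - 1).
Factor: A=1; B=1; C=k**4 + 4*k**3/5 - 7*k**2/10 - 7*k/10 - 1/10.
f must satisfy (1)·f(k+1) − (1)·f(k) = k**4 + 4*k**3/5 - 7*k**2/10 - 7*k/10 - 1/10.
Degrees (0,0,4) ⇒ d ≤ 5.
Solving with deg f ≤ 5: f(k) = k*(2*k**4 - 3*k**3 - 3*k**2 + 2*k + 1)/10.
Get s_k = R·t_k = k*(-2*k**4 + 3*k**3 + 3*k**2 - 2*k - 1) with R(k) = B(k−1)f(k)/C(k) = k*(2*k**4 - 3*k**3 - 3*k**2 + 2*k + 1)/(10*k**4 + 8*k**3 - 7*k**2 - 7*k - 1).
Δs = -10*k**4 - 8*k**3 + 7*k**2 + 7*k + 1, as required.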